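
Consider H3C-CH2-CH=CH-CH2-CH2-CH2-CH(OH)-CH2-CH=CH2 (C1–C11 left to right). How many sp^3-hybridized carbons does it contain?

C1: sp3 ✓
C2: sp3 ✓
C3: sp2
C4: sp2
C5: sp3 ✓
C6: sp3 ✓
C7: sp3 ✓
C8: sp3 ✓
C9: sp3 ✓
C10: sp2
C11: sp2
C1, C2, C5, C6, C7, C8, C9 → 7 sp3 carbons.

7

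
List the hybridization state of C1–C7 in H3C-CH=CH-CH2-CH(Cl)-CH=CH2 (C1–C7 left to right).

C1: 4 σ bonds — 4 electron domains, sp3.
C2 — 3 σ bonds, plus one π bond. Steric number 3, so sp2.
C3: 3 σ bonds, plus one π bond; 3 regions of electron density → sp2.
C4: 4 σ bonds — 4 electron domains, sp3.
C5 (4 σ bonds) has steric number 4: sp3.
C6 is sp2: 3 σ bonds, plus one π bond, 3 electron-density regions.
C7 carries 3 σ bonds, plus one π bond, giving a steric number of 3, so it is sp2.

C1 sp3, C2 sp2, C3 sp2, C4 sp3, C5 sp3, C6 sp2, C7 sp2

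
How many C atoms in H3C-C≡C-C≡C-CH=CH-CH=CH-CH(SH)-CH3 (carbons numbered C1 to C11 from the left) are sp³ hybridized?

3

C1: sp3 ✓
C2: sp
C3: sp
C4: sp
C5: sp
C6: sp2
C7: sp2
C8: sp2
C9: sp2
C10: sp3 ✓
C11: sp3 ✓
C1, C10, C11 → 3 sp3 carbons.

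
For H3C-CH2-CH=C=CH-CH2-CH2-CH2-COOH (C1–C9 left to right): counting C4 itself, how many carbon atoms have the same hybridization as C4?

1

C4 is sp (two π bonds).
C1: sp3
C2: sp3
C3: sp2
C4: sp ✓
C5: sp2
C6: sp3
C7: sp3
C8: sp3
C9: sp2
1 carbon is sp.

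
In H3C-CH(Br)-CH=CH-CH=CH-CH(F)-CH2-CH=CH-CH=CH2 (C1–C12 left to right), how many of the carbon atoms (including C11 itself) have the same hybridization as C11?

8

C11 is sp2 (one π bond).
C1: sp3
C2: sp3
C3: sp2 ✓
C4: sp2 ✓
C5: sp2 ✓
C6: sp2 ✓
C7: sp3
C8: sp3
C9: sp2 ✓
C10: sp2 ✓
C11: sp2 ✓
C12: sp2 ✓
8 carbons are sp2.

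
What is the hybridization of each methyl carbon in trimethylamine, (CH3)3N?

Each methyl carbon has 4 σ bonds: steric number 4 → sp3.

sp^3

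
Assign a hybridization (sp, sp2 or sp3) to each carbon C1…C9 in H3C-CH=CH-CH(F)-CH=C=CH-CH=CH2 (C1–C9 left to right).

C1 is sp3: 4 σ bonds, 4 electron-density regions.
C2 carries 3 σ bonds, plus one π bond, giving a steric number of 3, so it is sp2.
C3 has 3 σ bonds, plus one π bond: steric number 3 → sp2.
C4: 4 σ bonds — 4 electron domains, sp3.
C5 (3 σ bonds, plus one π bond) has steric number 3: sp2.
C6 (2 σ bonds, plus two π bonds) has steric number 2: sp.
C7 has 3 σ bonds, plus one π bond: steric number 3 → sp2.
C8 has 3 σ bonds, plus one π bond: steric number 3 → sp2.
C9 — 3 σ bonds, plus one π bond. Steric number 3, so sp2.

C1 sp3, C2 sp2, C3 sp2, C4 sp3, C5 sp2, C6 sp, C7 sp2, C8 sp2, C9 sp2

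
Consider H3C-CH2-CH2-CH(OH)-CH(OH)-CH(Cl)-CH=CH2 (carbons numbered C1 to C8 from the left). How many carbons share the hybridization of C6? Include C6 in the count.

6

C6 is sp3 (only σ bonds).
C1: sp3 ✓
C2: sp3 ✓
C3: sp3 ✓
C4: sp3 ✓
C5: sp3 ✓
C6: sp3 ✓
C7: sp2
C8: sp2
6 carbons are sp3.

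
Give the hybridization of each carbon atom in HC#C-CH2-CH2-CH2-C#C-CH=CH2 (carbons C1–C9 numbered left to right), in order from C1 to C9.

C1 is sp: 2 σ bonds, plus two π bonds, 2 electron-density regions.
C2 — 2 σ bonds, plus two π bonds. Steric number 2, so sp.
C3: 4 σ bonds; 4 regions of electron density → sp3.
C4: 4 σ bonds — 4 electron domains, sp3.
C5 (4 σ bonds) has steric number 4: sp3.
C6 carries 2 σ bonds, plus two π bonds, giving a steric number of 2, so it is sp.
C7: 2 σ bonds, plus two π bonds — 2 electron domains, sp.
C8: 3 σ bonds, plus one π bond; 3 regions of electron density → sp2.
C9 — 3 σ bonds, plus one π bond. Steric number 3, so sp2.

C1 sp, C2 sp, C3 sp3, C4 sp3, C5 sp3, C6 sp, C7 sp, C8 sp2, C9 sp2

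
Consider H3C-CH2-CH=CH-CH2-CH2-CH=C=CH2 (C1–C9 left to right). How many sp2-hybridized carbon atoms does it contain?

4

C1: sp3
C2: sp3
C3: sp2 ✓
C4: sp2 ✓
C5: sp3
C6: sp3
C7: sp2 ✓
C8: sp
C9: sp2 ✓
C3, C4, C7, C9 → 4 sp2 carbons.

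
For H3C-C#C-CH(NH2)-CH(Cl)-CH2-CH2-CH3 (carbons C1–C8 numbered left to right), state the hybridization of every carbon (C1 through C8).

C1: 4 σ bonds — 4 electron domains, sp3.
C2 has 2 σ bonds, plus two π bonds: steric number 2 → sp.
C3: 2 σ bonds, plus two π bonds — 2 electron domains, sp.
C4 has 4 σ bonds: steric number 4 → sp3.
C5 is sp3: 4 σ bonds, 4 electron-density regions.
C6 — 4 σ bonds. Steric number 4, so sp3.
C7 carries 4 σ bonds, giving a steric number of 4, so it is sp3.
C8 (4 σ bonds) has steric number 4: sp3.

C1 sp3, C2 sp, C3 sp, C4 sp3, C5 sp3, C6 sp3, C7 sp3, C8 sp3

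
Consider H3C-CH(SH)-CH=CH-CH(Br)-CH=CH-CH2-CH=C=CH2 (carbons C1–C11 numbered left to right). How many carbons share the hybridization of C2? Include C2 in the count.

4

C2 is sp3 (only σ bonds).
C1: sp3 ✓
C2: sp3 ✓
C3: sp2
C4: sp2
C5: sp3 ✓
C6: sp2
C7: sp2
C8: sp3 ✓
C9: sp2
C10: sp
C11: sp2
4 carbons are sp3.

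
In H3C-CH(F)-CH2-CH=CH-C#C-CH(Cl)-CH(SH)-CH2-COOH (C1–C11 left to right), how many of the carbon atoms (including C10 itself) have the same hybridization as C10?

6

C10 is sp3 (only σ bonds).
C1: sp3 ✓
C2: sp3 ✓
C3: sp3 ✓
C4: sp2
C5: sp2
C6: sp
C7: sp
C8: sp3 ✓
C9: sp3 ✓
C10: sp3 ✓
C11: sp2
6 carbons are sp3.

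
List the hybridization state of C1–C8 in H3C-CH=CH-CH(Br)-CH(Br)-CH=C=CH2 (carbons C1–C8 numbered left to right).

C1: 4 σ bonds — 4 electron domains, sp3.
C2 carries 3 σ bonds, plus one π bond, giving a steric number of 3, so it is sp2.
C3 — 3 σ bonds, plus one π bond. Steric number 3, so sp2.
C4 — 4 σ bonds. Steric number 4, so sp3.
C5 — 4 σ bonds. Steric number 4, so sp3.
C6 carries 3 σ bonds, plus one π bond, giving a steric number of 3, so it is sp2.
C7 has 2 σ bonds, plus two π bonds: steric number 2 → sp.
C8 — 3 σ bonds, plus one π bond. Steric number 3, so sp2.

C1 sp3, C2 sp2, C3 sp2, C4 sp3, C5 sp3, C6 sp2, C7 sp, C8 sp2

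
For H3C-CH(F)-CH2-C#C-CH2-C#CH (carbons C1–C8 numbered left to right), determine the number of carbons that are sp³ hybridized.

4

C1: sp3 ✓
C2: sp3 ✓
C3: sp3 ✓
C4: sp
C5: sp
C6: sp3 ✓
C7: sp
C8: sp
C1, C2, C3, C6 → 4 sp3 carbons.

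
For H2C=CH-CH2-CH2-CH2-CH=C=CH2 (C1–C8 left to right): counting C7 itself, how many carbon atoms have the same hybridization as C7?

1

C7 is sp (two π bonds).
C1: sp2
C2: sp2
C3: sp3
C4: sp3
C5: sp3
C6: sp2
C7: sp ✓
C8: sp2
1 carbon is sp.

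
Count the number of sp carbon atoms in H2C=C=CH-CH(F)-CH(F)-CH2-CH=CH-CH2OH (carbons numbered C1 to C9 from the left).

C1: sp2
C2: sp ✓
C3: sp2
C4: sp3
C5: sp3
C6: sp3
C7: sp2
C8: sp2
C9: sp3
C2 → 1 sp carbon.

1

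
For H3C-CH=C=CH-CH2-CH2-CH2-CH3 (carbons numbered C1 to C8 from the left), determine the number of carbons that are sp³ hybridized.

5

C1: sp3 ✓
C2: sp2
C3: sp
C4: sp2
C5: sp3 ✓
C6: sp3 ✓
C7: sp3 ✓
C8: sp3 ✓
C1, C5, C6, C7, C8 → 5 sp3 carbons.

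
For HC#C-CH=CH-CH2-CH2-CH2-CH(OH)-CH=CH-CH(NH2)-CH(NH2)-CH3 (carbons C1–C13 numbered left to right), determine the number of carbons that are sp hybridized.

2

C1: sp ✓
C2: sp ✓
C3: sp2
C4: sp2
C5: sp3
C6: sp3
C7: sp3
C8: sp3
C9: sp2
C10: sp2
C11: sp3
C12: sp3
C13: sp3
C1, C2 → 2 sp carbons.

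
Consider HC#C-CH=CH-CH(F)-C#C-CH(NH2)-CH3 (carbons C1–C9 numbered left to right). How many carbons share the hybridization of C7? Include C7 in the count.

C7 is sp (two π bonds).
C1: sp ✓
C2: sp ✓
C3: sp2
C4: sp2
C5: sp3
C6: sp ✓
C7: sp ✓
C8: sp3
C9: sp3
4 carbons are sp.

4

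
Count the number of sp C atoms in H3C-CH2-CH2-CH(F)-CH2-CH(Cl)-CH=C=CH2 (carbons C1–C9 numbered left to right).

C1: sp3
C2: sp3
C3: sp3
C4: sp3
C5: sp3
C6: sp3
C7: sp2
C8: sp ✓
C9: sp2
C8 → 1 sp carbon.

1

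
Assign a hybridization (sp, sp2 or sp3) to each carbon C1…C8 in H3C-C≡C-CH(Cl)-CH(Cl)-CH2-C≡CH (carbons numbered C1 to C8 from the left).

C1 sp3, C2 sp, C3 sp, C4 sp3, C5 sp3, C6 sp3, C7 sp, C8 sp

C1 is sp3: 4 σ bonds, 4 electron-density regions.
C2 — 2 σ bonds, plus two π bonds. Steric number 2, so sp.
C3 carries 2 σ bonds, plus two π bonds, giving a steric number of 2, so it is sp.
C4 — 4 σ bonds. Steric number 4, so sp3.
C5 is sp3: 4 σ bonds, 4 electron-density regions.
C6 has 4 σ bonds: steric number 4 → sp3.
C7 is sp: 2 σ bonds, plus two π bonds, 2 electron-density regions.
C8 — 2 σ bonds, plus two π bonds. Steric number 2, so sp.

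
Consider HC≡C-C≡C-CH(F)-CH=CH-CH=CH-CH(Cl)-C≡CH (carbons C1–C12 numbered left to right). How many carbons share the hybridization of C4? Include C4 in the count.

C4 is sp (two π bonds).
C1: sp ✓
C2: sp ✓
C3: sp ✓
C4: sp ✓
C5: sp3
C6: sp2
C7: sp2
C8: sp2
C9: sp2
C10: sp3
C11: sp ✓
C12: sp ✓
6 carbons are sp.

6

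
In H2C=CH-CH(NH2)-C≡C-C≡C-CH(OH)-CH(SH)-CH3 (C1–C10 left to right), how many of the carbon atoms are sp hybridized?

4

C1: sp2
C2: sp2
C3: sp3
C4: sp ✓
C5: sp ✓
C6: sp ✓
C7: sp ✓
C8: sp3
C9: sp3
C10: sp3
C4, C5, C6, C7 → 4 sp carbons.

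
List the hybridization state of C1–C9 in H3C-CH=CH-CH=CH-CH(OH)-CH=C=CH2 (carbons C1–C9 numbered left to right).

C1 sp3, C2 sp2, C3 sp2, C4 sp2, C5 sp2, C6 sp3, C7 sp2, C8 sp, C9 sp2

C1 (4 σ bonds) has steric number 4: sp3.
C2 carries 3 σ bonds, plus one π bond, giving a steric number of 3, so it is sp2.
C3: 3 σ bonds, plus one π bond; 3 regions of electron density → sp2.
C4: 3 σ bonds, plus one π bond — 3 electron domains, sp2.
C5: 3 σ bonds, plus one π bond — 3 electron domains, sp2.
C6 has 4 σ bonds: steric number 4 → sp3.
C7 (3 σ bonds, plus one π bond) has steric number 3: sp2.
C8 is sp: 2 σ bonds, plus two π bonds, 2 electron-density regions.
C9 — 3 σ bonds, plus one π bond. Steric number 3, so sp2.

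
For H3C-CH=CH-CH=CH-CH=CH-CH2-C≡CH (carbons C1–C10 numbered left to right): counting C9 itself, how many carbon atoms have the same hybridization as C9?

C9 is sp (two π bonds).
C1: sp3
C2: sp2
C3: sp2
C4: sp2
C5: sp2
C6: sp2
C7: sp2
C8: sp3
C9: sp ✓
C10: sp ✓
2 carbons are sp.

2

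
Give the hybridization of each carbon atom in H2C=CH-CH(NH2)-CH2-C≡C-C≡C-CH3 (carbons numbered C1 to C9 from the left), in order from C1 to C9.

C1 carries 3 σ bonds, plus one π bond, giving a steric number of 3, so it is sp2.
C2 is sp2: 3 σ bonds, plus one π bond, 3 electron-density regions.
C3 (4 σ bonds) has steric number 4: sp3.
C4 carries 4 σ bonds, giving a steric number of 4, so it is sp3.
C5: 2 σ bonds, plus two π bonds — 2 electron domains, sp.
C6 (2 σ bonds, plus two π bonds) has steric number 2: sp.
C7 carries 2 σ bonds, plus two π bonds, giving a steric number of 2, so it is sp.
C8: 2 σ bonds, plus two π bonds — 2 electron domains, sp.
C9 is sp3: 4 σ bonds, 4 electron-density regions.

C1 sp2, C2 sp2, C3 sp3, C4 sp3, C5 sp, C6 sp, C7 sp, C8 sp, C9 sp3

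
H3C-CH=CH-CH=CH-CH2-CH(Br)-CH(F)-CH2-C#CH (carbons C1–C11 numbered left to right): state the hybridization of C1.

C1 — 4 σ bonds. Steric number 4, so sp3.

sp^3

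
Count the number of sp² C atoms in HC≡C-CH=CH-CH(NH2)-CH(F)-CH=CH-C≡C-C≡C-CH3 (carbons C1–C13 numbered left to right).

4

C1: sp
C2: sp
C3: sp2 ✓
C4: sp2 ✓
C5: sp3
C6: sp3
C7: sp2 ✓
C8: sp2 ✓
C9: sp
C10: sp
C11: sp
C12: sp
C13: sp3
C3, C4, C7, C8 → 4 sp2 carbons.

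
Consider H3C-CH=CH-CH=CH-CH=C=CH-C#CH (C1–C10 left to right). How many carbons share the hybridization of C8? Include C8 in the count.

6

C8 is sp2 (one π bond).
C1: sp3
C2: sp2 ✓
C3: sp2 ✓
C4: sp2 ✓
C5: sp2 ✓
C6: sp2 ✓
C7: sp
C8: sp2 ✓
C9: sp
C10: sp
6 carbons are sp2.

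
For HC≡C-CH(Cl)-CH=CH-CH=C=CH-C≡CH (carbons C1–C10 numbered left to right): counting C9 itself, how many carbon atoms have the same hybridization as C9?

C9 is sp (two π bonds).
C1: sp ✓
C2: sp ✓
C3: sp3
C4: sp2
C5: sp2
C6: sp2
C7: sp ✓
C8: sp2
C9: sp ✓
C10: sp ✓
5 carbons are sp.

5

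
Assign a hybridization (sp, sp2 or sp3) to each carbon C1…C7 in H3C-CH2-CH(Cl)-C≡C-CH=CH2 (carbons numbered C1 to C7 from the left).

C1 (4 σ bonds) has steric number 4: sp3.
C2 is sp3: 4 σ bonds, 4 electron-density regions.
C3 carries 4 σ bonds, giving a steric number of 4, so it is sp3.
C4 carries 2 σ bonds, plus two π bonds, giving a steric number of 2, so it is sp.
C5: 2 σ bonds, plus two π bonds; 2 regions of electron density → sp.
C6: 3 σ bonds, plus one π bond; 3 regions of electron density → sp2.
C7 — 3 σ bonds, plus one π bond. Steric number 3, so sp2.

C1 sp3, C2 sp3, C3 sp3, C4 sp, C5 sp, C6 sp2, C7 sp2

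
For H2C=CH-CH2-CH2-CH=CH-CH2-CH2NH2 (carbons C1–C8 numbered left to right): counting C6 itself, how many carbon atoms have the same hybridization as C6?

4

C6 is sp2 (one π bond).
C1: sp2 ✓
C2: sp2 ✓
C3: sp3
C4: sp3
C5: sp2 ✓
C6: sp2 ✓
C7: sp3
C8: sp3
4 carbons are sp2.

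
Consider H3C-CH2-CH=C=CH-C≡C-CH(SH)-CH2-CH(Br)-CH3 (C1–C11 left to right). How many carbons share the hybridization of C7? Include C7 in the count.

C7 is sp (two π bonds).
C1: sp3
C2: sp3
C3: sp2
C4: sp ✓
C5: sp2
C6: sp ✓
C7: sp ✓
C8: sp3
C9: sp3
C10: sp3
C11: sp3
3 carbons are sp.

3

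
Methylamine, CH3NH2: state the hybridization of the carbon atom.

sp^3

The carbon atom: 4 σ bonds; 4 regions of electron density → sp3.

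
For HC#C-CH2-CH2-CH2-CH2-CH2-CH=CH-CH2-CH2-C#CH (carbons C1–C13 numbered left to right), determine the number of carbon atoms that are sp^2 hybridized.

2

C1: sp
C2: sp
C3: sp3
C4: sp3
C5: sp3
C6: sp3
C7: sp3
C8: sp2 ✓
C9: sp2 ✓
C10: sp3
C11: sp3
C12: sp
C13: sp
C8, C9 → 2 sp2 carbons.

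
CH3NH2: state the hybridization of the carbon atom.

sp^3

The carbon atom — 4 σ bonds. Steric number 4, so sp3.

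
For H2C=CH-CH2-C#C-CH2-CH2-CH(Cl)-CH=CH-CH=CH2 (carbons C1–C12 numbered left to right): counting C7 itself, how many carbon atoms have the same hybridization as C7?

4

C7 is sp3 (only σ bonds).
C1: sp2
C2: sp2
C3: sp3 ✓
C4: sp
C5: sp
C6: sp3 ✓
C7: sp3 ✓
C8: sp3 ✓
C9: sp2
C10: sp2
C11: sp2
C12: sp2
4 carbons are sp3.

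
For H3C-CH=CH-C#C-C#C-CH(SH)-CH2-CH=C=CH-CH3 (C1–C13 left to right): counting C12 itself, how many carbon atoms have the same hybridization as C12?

C12 is sp2 (one π bond).
C1: sp3
C2: sp2 ✓
C3: sp2 ✓
C4: sp
C5: sp
C6: sp
C7: sp
C8: sp3
C9: sp3
C10: sp2 ✓
C11: sp
C12: sp2 ✓
C13: sp3
4 carbons are sp2.

4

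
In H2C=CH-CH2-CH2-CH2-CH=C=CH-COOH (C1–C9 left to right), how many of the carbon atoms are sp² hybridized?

5

C1: sp2 ✓
C2: sp2 ✓
C3: sp3
C4: sp3
C5: sp3
C6: sp2 ✓
C7: sp
C8: sp2 ✓
C9: sp2 ✓
C1, C2, C6, C8, C9 → 5 sp2 carbons.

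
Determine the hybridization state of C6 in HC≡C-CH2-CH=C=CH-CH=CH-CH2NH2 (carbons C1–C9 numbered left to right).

sp^2

C6: 3 σ bonds, plus one π bond — 3 electron domains, sp2.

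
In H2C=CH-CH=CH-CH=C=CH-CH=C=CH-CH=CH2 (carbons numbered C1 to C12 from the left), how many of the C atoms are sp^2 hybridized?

10

C1: sp2 ✓
C2: sp2 ✓
C3: sp2 ✓
C4: sp2 ✓
C5: sp2 ✓
C6: sp
C7: sp2 ✓
C8: sp2 ✓
C9: sp
C10: sp2 ✓
C11: sp2 ✓
C12: sp2 ✓
C1, C2, C3, C4, C5, C7, C8, C10, C11, C12 → 10 sp2 carbons.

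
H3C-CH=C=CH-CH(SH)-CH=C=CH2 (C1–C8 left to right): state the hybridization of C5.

sp^3

C5 (4 σ bonds) has steric number 4: sp3.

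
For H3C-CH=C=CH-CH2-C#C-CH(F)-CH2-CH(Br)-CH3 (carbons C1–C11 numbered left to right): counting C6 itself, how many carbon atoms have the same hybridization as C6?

3

C6 is sp (two π bonds).
C1: sp3
C2: sp2
C3: sp ✓
C4: sp2
C5: sp3
C6: sp ✓
C7: sp ✓
C8: sp3
C9: sp3
C10: sp3
C11: sp3
3 carbons are sp.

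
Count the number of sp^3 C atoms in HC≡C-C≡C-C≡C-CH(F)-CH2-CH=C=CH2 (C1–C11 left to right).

C1: sp
C2: sp
C3: sp
C4: sp
C5: sp
C6: sp
C7: sp3 ✓
C8: sp3 ✓
C9: sp2
C10: sp
C11: sp2
C7, C8 → 2 sp3 carbons.

2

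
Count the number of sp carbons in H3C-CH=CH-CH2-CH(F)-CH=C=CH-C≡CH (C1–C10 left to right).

3

C1: sp3
C2: sp2
C3: sp2
C4: sp3
C5: sp3
C6: sp2
C7: sp ✓
C8: sp2
C9: sp ✓
C10: sp ✓
C7, C9, C10 → 3 sp carbons.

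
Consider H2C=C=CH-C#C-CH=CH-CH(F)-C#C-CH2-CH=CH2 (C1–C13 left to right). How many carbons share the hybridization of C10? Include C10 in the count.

C10 is sp (two π bonds).
C1: sp2
C2: sp ✓
C3: sp2
C4: sp ✓
C5: sp ✓
C6: sp2
C7: sp2
C8: sp3
C9: sp ✓
C10: sp ✓
C11: sp3
C12: sp2
C13: sp2
5 carbons are sp.

5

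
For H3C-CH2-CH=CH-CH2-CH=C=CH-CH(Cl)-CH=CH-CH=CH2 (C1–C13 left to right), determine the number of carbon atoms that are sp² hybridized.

8

C1: sp3
C2: sp3
C3: sp2 ✓
C4: sp2 ✓
C5: sp3
C6: sp2 ✓
C7: sp
C8: sp2 ✓
C9: sp3
C10: sp2 ✓
C11: sp2 ✓
C12: sp2 ✓
C13: sp2 ✓
C3, C4, C6, C8, C10, C11, C12, C13 → 8 sp2 carbons.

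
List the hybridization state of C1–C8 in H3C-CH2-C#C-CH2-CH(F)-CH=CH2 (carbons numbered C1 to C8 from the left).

C1 is sp3: 4 σ bonds, 4 electron-density regions.
C2 — 4 σ bonds. Steric number 4, so sp3.
C3 is sp: 2 σ bonds, plus two π bonds, 2 electron-density regions.
C4 is sp: 2 σ bonds, plus two π bonds, 2 electron-density regions.
C5 has 4 σ bonds: steric number 4 → sp3.
C6: 4 σ bonds — 4 electron domains, sp3.
C7 has 3 σ bonds, plus one π bond: steric number 3 → sp2.
C8 carries 3 σ bonds, plus one π bond, giving a steric number of 3, so it is sp2.

C1 sp3, C2 sp3, C3 sp, C4 sp, C5 sp3, C6 sp3, C7 sp2, C8 sp2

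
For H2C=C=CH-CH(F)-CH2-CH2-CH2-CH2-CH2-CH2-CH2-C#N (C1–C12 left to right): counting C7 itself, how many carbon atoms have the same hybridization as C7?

C7 is sp3 (only σ bonds).
C1: sp2
C2: sp
C3: sp2
C4: sp3 ✓
C5: sp3 ✓
C6: sp3 ✓
C7: sp3 ✓
C8: sp3 ✓
C9: sp3 ✓
C10: sp3 ✓
C11: sp3 ✓
C12: sp
8 carbons are sp3.

8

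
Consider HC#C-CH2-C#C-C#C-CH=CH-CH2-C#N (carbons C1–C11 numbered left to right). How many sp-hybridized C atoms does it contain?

7

C1: sp ✓
C2: sp ✓
C3: sp3
C4: sp ✓
C5: sp ✓
C6: sp ✓
C7: sp ✓
C8: sp2
C9: sp2
C10: sp3
C11: sp ✓
C1, C2, C4, C5, C6, C7, C11 → 7 sp carbons.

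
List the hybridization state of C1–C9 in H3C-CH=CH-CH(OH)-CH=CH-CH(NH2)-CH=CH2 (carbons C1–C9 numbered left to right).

C1 sp3, C2 sp2, C3 sp2, C4 sp3, C5 sp2, C6 sp2, C7 sp3, C8 sp2, C9 sp2

C1: 4 σ bonds; 4 regions of electron density → sp3.
C2 (3 σ bonds, plus one π bond) has steric number 3: sp2.
C3: 3 σ bonds, plus one π bond — 3 electron domains, sp2.
C4: 4 σ bonds — 4 electron domains, sp3.
C5 is sp2: 3 σ bonds, plus one π bond, 3 electron-density regions.
C6: 3 σ bonds, plus one π bond — 3 electron domains, sp2.
C7: 4 σ bonds — 4 electron domains, sp3.
C8: 3 σ bonds, plus one π bond — 3 electron domains, sp2.
C9 — 3 σ bonds, plus one π bond. Steric number 3, so sp2.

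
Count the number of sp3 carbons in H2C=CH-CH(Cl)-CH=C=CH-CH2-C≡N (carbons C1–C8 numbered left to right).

C1: sp2
C2: sp2
C3: sp3 ✓
C4: sp2
C5: sp
C6: sp2
C7: sp3 ✓
C8: sp
C3, C7 → 2 sp3 carbons.

2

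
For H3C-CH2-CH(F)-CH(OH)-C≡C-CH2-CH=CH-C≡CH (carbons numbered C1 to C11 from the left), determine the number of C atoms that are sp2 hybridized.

C1: sp3
C2: sp3
C3: sp3
C4: sp3
C5: sp
C6: sp
C7: sp3
C8: sp2 ✓
C9: sp2 ✓
C10: sp
C11: sp
C8, C9 → 2 sp2 carbons.

2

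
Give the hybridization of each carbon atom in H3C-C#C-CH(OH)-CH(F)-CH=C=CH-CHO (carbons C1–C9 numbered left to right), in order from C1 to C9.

C1 sp3, C2 sp, C3 sp, C4 sp3, C5 sp3, C6 sp2, C7 sp, C8 sp2, C9 sp2

C1 (4 σ bonds) has steric number 4: sp3.
C2 (2 σ bonds, plus two π bonds) has steric number 2: sp.
C3 (2 σ bonds, plus two π bonds) has steric number 2: sp.
C4 has 4 σ bonds: steric number 4 → sp3.
C5: 4 σ bonds; 4 regions of electron density → sp3.
C6: 3 σ bonds, plus one π bond; 3 regions of electron density → sp2.
C7 has 2 σ bonds, plus two π bonds: steric number 2 → sp.
C8 (3 σ bonds, plus one π bond) has steric number 3: sp2.
C9 carries 3 σ bonds, plus one π bond, giving a steric number of 3, so it is sp2.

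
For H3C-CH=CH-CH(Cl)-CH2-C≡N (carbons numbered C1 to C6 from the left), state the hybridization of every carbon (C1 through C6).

C1 sp3, C2 sp2, C3 sp2, C4 sp3, C5 sp3, C6 sp

C1 — 4 σ bonds. Steric number 4, so sp3.
C2: 3 σ bonds, plus one π bond — 3 electron domains, sp2.
C3: 3 σ bonds, plus one π bond; 3 regions of electron density → sp2.
C4 — 4 σ bonds. Steric number 4, so sp3.
C5 has 4 σ bonds: steric number 4 → sp3.
C6 carries 2 σ bonds, plus two π bonds, giving a steric number of 2, so it is sp.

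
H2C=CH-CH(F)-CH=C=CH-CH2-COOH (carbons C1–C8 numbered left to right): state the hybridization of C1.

sp²

C1 (3 σ bonds, plus one π bond) has steric number 3: sp2.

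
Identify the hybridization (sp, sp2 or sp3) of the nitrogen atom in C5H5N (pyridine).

sp2

N has two σ bonds and one lone pair in the ring plane (steric number 3 → sp2); its p orbital contributes one electron to the aromatic π system via the C=N double bond.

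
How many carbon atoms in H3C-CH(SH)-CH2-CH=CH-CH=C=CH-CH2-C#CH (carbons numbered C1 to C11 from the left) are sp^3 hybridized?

4

C1: sp3 ✓
C2: sp3 ✓
C3: sp3 ✓
C4: sp2
C5: sp2
C6: sp2
C7: sp
C8: sp2
C9: sp3 ✓
C10: sp
C11: sp
C1, C2, C3, C9 → 4 sp3 carbons.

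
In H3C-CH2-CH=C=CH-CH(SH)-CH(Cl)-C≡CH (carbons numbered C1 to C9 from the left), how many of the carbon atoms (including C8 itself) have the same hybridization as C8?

C8 is sp (two π bonds).
C1: sp3
C2: sp3
C3: sp2
C4: sp ✓
C5: sp2
C6: sp3
C7: sp3
C8: sp ✓
C9: sp ✓
3 carbons are sp.

3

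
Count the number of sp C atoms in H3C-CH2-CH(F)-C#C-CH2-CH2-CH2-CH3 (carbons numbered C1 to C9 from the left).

C1: sp3
C2: sp3
C3: sp3
C4: sp ✓
C5: sp ✓
C6: sp3
C7: sp3
C8: sp3
C9: sp3
C4, C5 → 2 sp carbons.

2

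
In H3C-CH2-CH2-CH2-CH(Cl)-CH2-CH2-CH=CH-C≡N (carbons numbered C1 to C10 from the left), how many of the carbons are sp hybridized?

1

C1: sp3
C2: sp3
C3: sp3
C4: sp3
C5: sp3
C6: sp3
C7: sp3
C8: sp2
C9: sp2
C10: sp ✓
C10 → 1 sp carbon.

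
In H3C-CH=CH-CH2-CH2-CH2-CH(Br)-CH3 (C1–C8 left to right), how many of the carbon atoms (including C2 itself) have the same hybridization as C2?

2

C2 is sp2 (one π bond).
C1: sp3
C2: sp2 ✓
C3: sp2 ✓
C4: sp3
C5: sp3
C6: sp3
C7: sp3
C8: sp3
2 carbons are sp2.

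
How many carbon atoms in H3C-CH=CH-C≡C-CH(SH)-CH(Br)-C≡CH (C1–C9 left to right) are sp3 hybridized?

C1: sp3 ✓
C2: sp2
C3: sp2
C4: sp
C5: sp
C6: sp3 ✓
C7: sp3 ✓
C8: sp
C9: sp
C1, C6, C7 → 3 sp3 carbons.

3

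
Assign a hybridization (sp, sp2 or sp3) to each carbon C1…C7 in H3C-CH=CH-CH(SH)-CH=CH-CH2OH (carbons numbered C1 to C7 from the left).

C1 is sp3: 4 σ bonds, 4 electron-density regions.
C2 is sp2: 3 σ bonds, plus one π bond, 3 electron-density regions.
C3 (3 σ bonds, plus one π bond) has steric number 3: sp2.
C4: 4 σ bonds — 4 electron domains, sp3.
C5 has 3 σ bonds, plus one π bond: steric number 3 → sp2.
C6 — 3 σ bonds, plus one π bond. Steric number 3, so sp2.
C7 carries 4 σ bonds, giving a steric number of 4, so it is sp3.

C1 sp3, C2 sp2, C3 sp2, C4 sp3, C5 sp2, C6 sp2, C7 sp3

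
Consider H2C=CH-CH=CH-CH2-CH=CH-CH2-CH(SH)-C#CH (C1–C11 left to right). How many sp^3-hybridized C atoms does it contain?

C1: sp2
C2: sp2
C3: sp2
C4: sp2
C5: sp3 ✓
C6: sp2
C7: sp2
C8: sp3 ✓
C9: sp3 ✓
C10: sp
C11: sp
C5, C8, C9 → 3 sp3 carbons.

3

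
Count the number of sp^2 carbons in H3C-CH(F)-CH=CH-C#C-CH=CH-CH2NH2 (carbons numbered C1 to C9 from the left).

4

C1: sp3
C2: sp3
C3: sp2 ✓
C4: sp2 ✓
C5: sp
C6: sp
C7: sp2 ✓
C8: sp2 ✓
C9: sp3
C3, C4, C7, C8 → 4 sp2 carbons.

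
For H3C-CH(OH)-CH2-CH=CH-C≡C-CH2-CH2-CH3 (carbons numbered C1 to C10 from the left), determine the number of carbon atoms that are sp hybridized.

C1: sp3
C2: sp3
C3: sp3
C4: sp2
C5: sp2
C6: sp ✓
C7: sp ✓
C8: sp3
C9: sp3
C10: sp3
C6, C7 → 2 sp carbons.

2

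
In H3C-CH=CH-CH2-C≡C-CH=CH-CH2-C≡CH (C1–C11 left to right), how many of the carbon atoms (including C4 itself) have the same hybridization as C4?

C4 is sp3 (only σ bonds).
C1: sp3 ✓
C2: sp2
C3: sp2
C4: sp3 ✓
C5: sp
C6: sp
C7: sp2
C8: sp2
C9: sp3 ✓
C10: sp
C11: sp
3 carbons are sp3.

3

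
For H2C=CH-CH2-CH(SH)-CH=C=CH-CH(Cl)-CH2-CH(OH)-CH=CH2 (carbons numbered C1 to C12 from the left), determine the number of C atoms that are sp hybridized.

C1: sp2
C2: sp2
C3: sp3
C4: sp3
C5: sp2
C6: sp ✓
C7: sp2
C8: sp3
C9: sp3
C10: sp3
C11: sp2
C12: sp2
C6 → 1 sp carbon.

1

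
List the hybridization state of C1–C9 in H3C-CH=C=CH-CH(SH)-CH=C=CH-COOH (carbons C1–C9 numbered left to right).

C1 is sp3: 4 σ bonds, 4 electron-density regions.
C2 — 3 σ bonds, plus one π bond. Steric number 3, so sp2.
C3 carries 2 σ bonds, plus two π bonds, giving a steric number of 2, so it is sp.
C4 is sp2: 3 σ bonds, plus one π bond, 3 electron-density regions.
C5: 4 σ bonds — 4 electron domains, sp3.
C6 (3 σ bonds, plus one π bond) has steric number 3: sp2.
C7 — 2 σ bonds, plus two π bonds. Steric number 2, so sp.
C8 — 3 σ bonds, plus one π bond. Steric number 3, so sp2.
C9: 3 σ bonds, plus one π bond; 3 regions of electron density → sp2.

C1 sp3, C2 sp2, C3 sp, C4 sp2, C5 sp3, C6 sp2, C7 sp, C8 sp2, C9 sp2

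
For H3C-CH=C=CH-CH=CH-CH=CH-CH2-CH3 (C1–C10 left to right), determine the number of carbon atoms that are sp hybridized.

1

C1: sp3
C2: sp2
C3: sp ✓
C4: sp2
C5: sp2
C6: sp2
C7: sp2
C8: sp2
C9: sp3
C10: sp3
C3 → 1 sp carbon.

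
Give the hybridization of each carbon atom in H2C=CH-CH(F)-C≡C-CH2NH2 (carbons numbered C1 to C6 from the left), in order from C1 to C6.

C1 sp2, C2 sp2, C3 sp3, C4 sp, C5 sp, C6 sp3

C1: 3 σ bonds, plus one π bond; 3 regions of electron density → sp2.
C2: 3 σ bonds, plus one π bond — 3 electron domains, sp2.
C3 carries 4 σ bonds, giving a steric number of 4, so it is sp3.
C4 is sp: 2 σ bonds, plus two π bonds, 2 electron-density regions.
C5 — 2 σ bonds, plus two π bonds. Steric number 2, so sp.
C6 carries 4 σ bonds, giving a steric number of 4, so it is sp3.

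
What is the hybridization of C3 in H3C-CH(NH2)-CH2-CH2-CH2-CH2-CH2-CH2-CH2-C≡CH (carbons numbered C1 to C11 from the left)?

C3 (4 σ bonds) has steric number 4: sp3.

sp3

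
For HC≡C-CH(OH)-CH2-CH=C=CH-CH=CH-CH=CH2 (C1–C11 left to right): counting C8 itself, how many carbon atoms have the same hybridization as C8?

6

C8 is sp2 (one π bond).
C1: sp
C2: sp
C3: sp3
C4: sp3
C5: sp2 ✓
C6: sp
C7: sp2 ✓
C8: sp2 ✓
C9: sp2 ✓
C10: sp2 ✓
C11: sp2 ✓
6 carbons are sp2.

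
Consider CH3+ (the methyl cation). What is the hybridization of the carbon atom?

Three σ bonds to H, empty p orbital → sp2, trigonal planar.

sp2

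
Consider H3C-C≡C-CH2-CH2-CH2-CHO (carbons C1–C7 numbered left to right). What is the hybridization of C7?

C7 — 3 σ bonds, plus one π bond. Steric number 3, so sp2.

sp²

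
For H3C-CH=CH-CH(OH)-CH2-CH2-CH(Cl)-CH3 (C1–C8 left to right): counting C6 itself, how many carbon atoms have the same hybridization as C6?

6

C6 is sp3 (only σ bonds).
C1: sp3 ✓
C2: sp2
C3: sp2
C4: sp3 ✓
C5: sp3 ✓
C6: sp3 ✓
C7: sp3 ✓
C8: sp3 ✓
6 carbons are sp3.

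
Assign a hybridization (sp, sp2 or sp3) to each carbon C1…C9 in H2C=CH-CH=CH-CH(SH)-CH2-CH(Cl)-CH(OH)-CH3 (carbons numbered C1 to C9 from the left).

C1 sp2, C2 sp2, C3 sp2, C4 sp2, C5 sp3, C6 sp3, C7 sp3, C8 sp3, C9 sp3

C1: 3 σ bonds, plus one π bond; 3 regions of electron density → sp2.
C2: 3 σ bonds, plus one π bond; 3 regions of electron density → sp2.
C3 — 3 σ bonds, plus one π bond. Steric number 3, so sp2.
C4: 3 σ bonds, plus one π bond — 3 electron domains, sp2.
C5 carries 4 σ bonds, giving a steric number of 4, so it is sp3.
C6 is sp3: 4 σ bonds, 4 electron-density regions.
C7: 4 σ bonds — 4 electron domains, sp3.
C8 (4 σ bonds) has steric number 4: sp3.
C9 has 4 σ bonds: steric number 4 → sp3.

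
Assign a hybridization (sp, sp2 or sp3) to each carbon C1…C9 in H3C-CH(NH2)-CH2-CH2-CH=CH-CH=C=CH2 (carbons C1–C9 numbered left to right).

C1 — 4 σ bonds. Steric number 4, so sp3.
C2: 4 σ bonds — 4 electron domains, sp3.
C3 (4 σ bonds) has steric number 4: sp3.
C4 (4 σ bonds) has steric number 4: sp3.
C5 has 3 σ bonds, plus one π bond: steric number 3 → sp2.
C6: 3 σ bonds, plus one π bond; 3 regions of electron density → sp2.
C7 — 3 σ bonds, plus one π bond. Steric number 3, so sp2.
C8 (2 σ bonds, plus two π bonds) has steric number 2: sp.
C9 is sp2: 3 σ bonds, plus one π bond, 3 electron-density regions.

C1 sp3, C2 sp3, C3 sp3, C4 sp3, C5 sp2, C6 sp2, C7 sp2, C8 sp, C9 sp2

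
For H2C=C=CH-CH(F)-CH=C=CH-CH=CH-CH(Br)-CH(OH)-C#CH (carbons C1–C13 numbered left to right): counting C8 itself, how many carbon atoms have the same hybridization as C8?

6

C8 is sp2 (one π bond).
C1: sp2 ✓
C2: sp
C3: sp2 ✓
C4: sp3
C5: sp2 ✓
C6: sp
C7: sp2 ✓
C8: sp2 ✓
C9: sp2 ✓
C10: sp3
C11: sp3
C12: sp
C13: sp
6 carbons are sp2.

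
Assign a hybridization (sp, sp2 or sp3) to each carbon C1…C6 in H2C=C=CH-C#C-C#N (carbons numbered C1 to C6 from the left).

C1 — 3 σ bonds, plus one π bond. Steric number 3, so sp2.
C2 has 2 σ bonds, plus two π bonds: steric number 2 → sp.
C3 — 3 σ bonds, plus one π bond. Steric number 3, so sp2.
C4: 2 σ bonds, plus two π bonds; 2 regions of electron density → sp.
C5 carries 2 σ bonds, plus two π bonds, giving a steric number of 2, so it is sp.
C6 (2 σ bonds, plus two π bonds) has steric number 2: sp.

C1 sp2, C2 sp, C3 sp2, C4 sp, C5 sp, C6 sp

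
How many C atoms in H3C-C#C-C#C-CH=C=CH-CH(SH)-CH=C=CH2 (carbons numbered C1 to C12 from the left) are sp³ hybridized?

2

C1: sp3 ✓
C2: sp
C3: sp
C4: sp
C5: sp
C6: sp2
C7: sp
C8: sp2
C9: sp3 ✓
C10: sp2
C11: sp
C12: sp2
C1, C9 → 2 sp3 carbons.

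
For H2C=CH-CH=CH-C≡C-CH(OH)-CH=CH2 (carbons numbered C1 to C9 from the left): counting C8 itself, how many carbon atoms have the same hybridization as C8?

6

C8 is sp2 (one π bond).
C1: sp2 ✓
C2: sp2 ✓
C3: sp2 ✓
C4: sp2 ✓
C5: sp
C6: sp
C7: sp3
C8: sp2 ✓
C9: sp2 ✓
6 carbons are sp2.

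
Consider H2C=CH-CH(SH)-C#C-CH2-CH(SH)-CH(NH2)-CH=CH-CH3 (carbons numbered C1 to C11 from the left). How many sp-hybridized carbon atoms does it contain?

2

C1: sp2
C2: sp2
C3: sp3
C4: sp ✓
C5: sp ✓
C6: sp3
C7: sp3
C8: sp3
C9: sp2
C10: sp2
C11: sp3
C4, C5 → 2 sp carbons.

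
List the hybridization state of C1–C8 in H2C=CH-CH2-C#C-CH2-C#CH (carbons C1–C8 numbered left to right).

C1 sp2, C2 sp2, C3 sp3, C4 sp, C5 sp, C6 sp3, C7 sp, C8 sp

C1: 3 σ bonds, plus one π bond; 3 regions of electron density → sp2.
C2 carries 3 σ bonds, plus one π bond, giving a steric number of 3, so it is sp2.
C3 has 4 σ bonds: steric number 4 → sp3.
C4 has 2 σ bonds, plus two π bonds: steric number 2 → sp.
C5: 2 σ bonds, plus two π bonds; 2 regions of electron density → sp.
C6 has 4 σ bonds: steric number 4 → sp3.
C7 (2 σ bonds, plus two π bonds) has steric number 2: sp.
C8 has 2 σ bonds, plus two π bonds: steric number 2 → sp.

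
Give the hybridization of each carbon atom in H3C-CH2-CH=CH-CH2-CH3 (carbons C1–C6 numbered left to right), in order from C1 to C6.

C1: 4 σ bonds — 4 electron domains, sp3.
C2 is sp3: 4 σ bonds, 4 electron-density regions.
C3 — 3 σ bonds, plus one π bond. Steric number 3, so sp2.
C4 has 3 σ bonds, plus one π bond: steric number 3 → sp2.
C5 is sp3: 4 σ bonds, 4 electron-density regions.
C6 carries 4 σ bonds, giving a steric number of 4, so it is sp3.

C1 sp3, C2 sp3, C3 sp2, C4 sp2, C5 sp3, C6 sp3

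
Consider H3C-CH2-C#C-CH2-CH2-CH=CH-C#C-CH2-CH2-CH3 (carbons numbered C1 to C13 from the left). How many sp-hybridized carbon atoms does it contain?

4

C1: sp3
C2: sp3
C3: sp ✓
C4: sp ✓
C5: sp3
C6: sp3
C7: sp2
C8: sp2
C9: sp ✓
C10: sp ✓
C11: sp3
C12: sp3
C13: sp3
C3, C4, C9, C10 → 4 sp carbons.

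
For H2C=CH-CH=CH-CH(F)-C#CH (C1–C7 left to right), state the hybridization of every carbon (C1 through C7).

C1: 3 σ bonds, plus one π bond; 3 regions of electron density → sp2.
C2: 3 σ bonds, plus one π bond; 3 regions of electron density → sp2.
C3 has 3 σ bonds, plus one π bond: steric number 3 → sp2.
C4 is sp2: 3 σ bonds, plus one π bond, 3 electron-density regions.
C5 has 4 σ bonds: steric number 4 → sp3.
C6 is sp: 2 σ bonds, plus two π bonds, 2 electron-density regions.
C7 is sp: 2 σ bonds, plus two π bonds, 2 electron-density regions.

C1 sp2, C2 sp2, C3 sp2, C4 sp2, C5 sp3, C6 sp, C7 sp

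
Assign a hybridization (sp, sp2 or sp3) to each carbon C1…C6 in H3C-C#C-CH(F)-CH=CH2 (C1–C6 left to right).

C1 sp3, C2 sp, C3 sp, C4 sp3, C5 sp2, C6 sp2

C1 (4 σ bonds) has steric number 4: sp3.
C2: 2 σ bonds, plus two π bonds — 2 electron domains, sp.
C3 has 2 σ bonds, plus two π bonds: steric number 2 → sp.
C4 — 4 σ bonds. Steric number 4, so sp3.
C5 has 3 σ bonds, plus one π bond: steric number 3 → sp2.
C6 is sp2: 3 σ bonds, plus one π bond, 3 electron-density regions.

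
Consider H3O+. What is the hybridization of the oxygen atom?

Three σ bonds + one lone pair = steric number 4 → sp3.

sp³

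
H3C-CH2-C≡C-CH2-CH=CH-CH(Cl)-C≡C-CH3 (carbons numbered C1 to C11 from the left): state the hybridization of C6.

C6 carries 3 σ bonds, plus one π bond, giving a steric number of 3, so it is sp2.

sp^2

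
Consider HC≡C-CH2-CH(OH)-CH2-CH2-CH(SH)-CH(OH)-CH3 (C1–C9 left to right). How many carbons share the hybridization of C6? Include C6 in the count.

7

C6 is sp3 (only σ bonds).
C1: sp
C2: sp
C3: sp3 ✓
C4: sp3 ✓
C5: sp3 ✓
C6: sp3 ✓
C7: sp3 ✓
C8: sp3 ✓
C9: sp3 ✓
7 carbons are sp3.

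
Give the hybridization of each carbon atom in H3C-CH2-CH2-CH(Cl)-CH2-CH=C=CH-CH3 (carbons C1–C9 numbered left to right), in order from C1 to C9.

C1 sp3, C2 sp3, C3 sp3, C4 sp3, C5 sp3, C6 sp2, C7 sp, C8 sp2, C9 sp3

C1 carries 4 σ bonds, giving a steric number of 4, so it is sp3.
C2: 4 σ bonds — 4 electron domains, sp3.
C3: 4 σ bonds — 4 electron domains, sp3.
C4 (4 σ bonds) has steric number 4: sp3.
C5 carries 4 σ bonds, giving a steric number of 4, so it is sp3.
C6 has 3 σ bonds, plus one π bond: steric number 3 → sp2.
C7: 2 σ bonds, plus two π bonds; 2 regions of electron density → sp.
C8 carries 3 σ bonds, plus one π bond, giving a steric number of 3, so it is sp2.
C9 — 4 σ bonds. Steric number 4, so sp3.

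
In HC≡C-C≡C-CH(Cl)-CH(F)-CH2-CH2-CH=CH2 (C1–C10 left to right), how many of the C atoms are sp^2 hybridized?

2

C1: sp
C2: sp
C3: sp
C4: sp
C5: sp3
C6: sp3
C7: sp3
C8: sp3
C9: sp2 ✓
C10: sp2 ✓
C9, C10 → 2 sp2 carbons.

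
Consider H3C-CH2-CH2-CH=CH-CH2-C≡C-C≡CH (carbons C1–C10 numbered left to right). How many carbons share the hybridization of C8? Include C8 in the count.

C8 is sp (two π bonds).
C1: sp3
C2: sp3
C3: sp3
C4: sp2
C5: sp2
C6: sp3
C7: sp ✓
C8: sp ✓
C9: sp ✓
C10: sp ✓
4 carbons are sp.

4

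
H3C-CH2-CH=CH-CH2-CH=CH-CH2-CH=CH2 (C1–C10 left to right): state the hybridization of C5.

sp3

C5 carries 4 σ bonds, giving a steric number of 4, so it is sp3.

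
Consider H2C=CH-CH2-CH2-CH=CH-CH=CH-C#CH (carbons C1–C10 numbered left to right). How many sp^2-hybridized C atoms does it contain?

C1: sp2 ✓
C2: sp2 ✓
C3: sp3
C4: sp3
C5: sp2 ✓
C6: sp2 ✓
C7: sp2 ✓
C8: sp2 ✓
C9: sp
C10: sp
C1, C2, C5, C6, C7, C8 → 6 sp2 carbons.

6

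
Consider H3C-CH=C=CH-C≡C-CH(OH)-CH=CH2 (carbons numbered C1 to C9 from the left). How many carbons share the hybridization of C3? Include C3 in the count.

3

C3 is sp (two π bonds).
C1: sp3
C2: sp2
C3: sp ✓
C4: sp2
C5: sp ✓
C6: sp ✓
C7: sp3
C8: sp2
C9: sp2
3 carbons are sp.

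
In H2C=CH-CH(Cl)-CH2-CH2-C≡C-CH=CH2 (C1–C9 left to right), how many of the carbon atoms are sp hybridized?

C1: sp2
C2: sp2
C3: sp3
C4: sp3
C5: sp3
C6: sp ✓
C7: sp ✓
C8: sp2
C9: sp2
C6, C7 → 2 sp carbons.

2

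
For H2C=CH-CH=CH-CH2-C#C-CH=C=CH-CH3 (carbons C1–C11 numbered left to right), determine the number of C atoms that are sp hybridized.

3

C1: sp2
C2: sp2
C3: sp2
C4: sp2
C5: sp3
C6: sp ✓
C7: sp ✓
C8: sp2
C9: sp ✓
C10: sp2
C11: sp3
C6, C7, C9 → 3 sp carbons.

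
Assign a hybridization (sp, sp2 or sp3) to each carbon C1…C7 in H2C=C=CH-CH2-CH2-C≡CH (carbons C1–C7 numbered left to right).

C1 sp2, C2 sp, C3 sp2, C4 sp3, C5 sp3, C6 sp, C7 sp

C1 is sp2: 3 σ bonds, plus one π bond, 3 electron-density regions.
C2 (2 σ bonds, plus two π bonds) has steric number 2: sp.
C3 (3 σ bonds, plus one π bond) has steric number 3: sp2.
C4 — 4 σ bonds. Steric number 4, so sp3.
C5 — 4 σ bonds. Steric number 4, so sp3.
C6: 2 σ bonds, plus two π bonds; 2 regions of electron density → sp.
C7 — 2 σ bonds, plus two π bonds. Steric number 2, so sp.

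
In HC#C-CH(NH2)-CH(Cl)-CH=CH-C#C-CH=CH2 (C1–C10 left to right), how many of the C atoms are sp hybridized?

C1: sp ✓
C2: sp ✓
C3: sp3
C4: sp3
C5: sp2
C6: sp2
C7: sp ✓
C8: sp ✓
C9: sp2
C10: sp2
C1, C2, C7, C8 → 4 sp carbons.

4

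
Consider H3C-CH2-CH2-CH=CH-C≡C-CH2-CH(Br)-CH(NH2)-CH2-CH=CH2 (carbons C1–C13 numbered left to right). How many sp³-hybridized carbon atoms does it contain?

C1: sp3 ✓
C2: sp3 ✓
C3: sp3 ✓
C4: sp2
C5: sp2
C6: sp
C7: sp
C8: sp3 ✓
C9: sp3 ✓
C10: sp3 ✓
C11: sp3 ✓
C12: sp2
C13: sp2
C1, C2, C3, C8, C9, C10, C11 → 7 sp3 carbons.

7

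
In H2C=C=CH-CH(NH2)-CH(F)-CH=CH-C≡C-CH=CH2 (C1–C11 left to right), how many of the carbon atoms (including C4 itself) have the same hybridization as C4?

C4 is sp3 (only σ bonds).
C1: sp2
C2: sp
C3: sp2
C4: sp3 ✓
C5: sp3 ✓
C6: sp2
C7: sp2
C8: sp
C9: sp
C10: sp2
C11: sp2
2 carbons are sp3.

2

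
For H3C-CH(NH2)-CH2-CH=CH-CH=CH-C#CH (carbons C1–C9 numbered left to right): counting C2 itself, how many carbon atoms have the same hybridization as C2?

C2 is sp3 (only σ bonds).
C1: sp3 ✓
C2: sp3 ✓
C3: sp3 ✓
C4: sp2
C5: sp2
C6: sp2
C7: sp2
C8: sp
C9: sp
3 carbons are sp3.

3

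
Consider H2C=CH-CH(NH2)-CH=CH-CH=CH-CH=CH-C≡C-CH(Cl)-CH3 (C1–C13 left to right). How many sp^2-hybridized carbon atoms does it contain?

C1: sp2 ✓
C2: sp2 ✓
C3: sp3
C4: sp2 ✓
C5: sp2 ✓
C6: sp2 ✓
C7: sp2 ✓
C8: sp2 ✓
C9: sp2 ✓
C10: sp
C11: sp
C12: sp3
C13: sp3
C1, C2, C4, C5, C6, C7, C8, C9 → 8 sp2 carbons.

8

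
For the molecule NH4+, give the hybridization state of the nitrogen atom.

sp³

Four σ bonds, no lone pair → sp3, tetrahedral.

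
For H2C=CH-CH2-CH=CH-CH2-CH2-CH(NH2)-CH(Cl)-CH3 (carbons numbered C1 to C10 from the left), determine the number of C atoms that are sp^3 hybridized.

6

C1: sp2
C2: sp2
C3: sp3 ✓
C4: sp2
C5: sp2
C6: sp3 ✓
C7: sp3 ✓
C8: sp3 ✓
C9: sp3 ✓
C10: sp3 ✓
C3, C6, C7, C8, C9, C10 → 6 sp3 carbons.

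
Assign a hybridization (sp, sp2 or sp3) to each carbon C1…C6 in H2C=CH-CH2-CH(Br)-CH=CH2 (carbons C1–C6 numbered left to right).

C1 sp2, C2 sp2, C3 sp3, C4 sp3, C5 sp2, C6 sp2

C1 — 3 σ bonds, plus one π bond. Steric number 3, so sp2.
C2: 3 σ bonds, plus one π bond; 3 regions of electron density → sp2.
C3: 4 σ bonds; 4 regions of electron density → sp3.
C4 — 4 σ bonds. Steric number 4, so sp3.
C5 — 3 σ bonds, plus one π bond. Steric number 3, so sp2.
C6 (3 σ bonds, plus one π bond) has steric number 3: sp2.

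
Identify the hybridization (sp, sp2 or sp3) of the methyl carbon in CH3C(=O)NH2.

sp³

The methyl carbon is sp3: 4 σ bonds, 4 electron-density regions.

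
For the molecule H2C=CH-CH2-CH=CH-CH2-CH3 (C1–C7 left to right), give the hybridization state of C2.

sp^2

C2 has 3 σ bonds, plus one π bond: steric number 3 → sp2.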